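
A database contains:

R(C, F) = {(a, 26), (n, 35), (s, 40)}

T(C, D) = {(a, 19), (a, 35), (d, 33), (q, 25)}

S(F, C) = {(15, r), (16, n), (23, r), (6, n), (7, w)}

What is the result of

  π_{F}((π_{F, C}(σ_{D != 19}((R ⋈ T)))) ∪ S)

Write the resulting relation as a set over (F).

{15, 16, 23, 26, 6, 7}

Natural join on C: {(a, 26, 19), (a, 26, 35)}
Filtering on D != 19 leaves {(a, 26, 35)}.
π[F, C]: project onto (F, C) → {(26, a)}
Union: {(26, a)} with {(15, r), (16, n), (23, r), (6, n), (7, w)} → {(15, r), (16, n), (23, r), (26, a), (6, n), (7, w)}
π[F]: project onto (F) → {15, 16, 23, 26, 6, 7}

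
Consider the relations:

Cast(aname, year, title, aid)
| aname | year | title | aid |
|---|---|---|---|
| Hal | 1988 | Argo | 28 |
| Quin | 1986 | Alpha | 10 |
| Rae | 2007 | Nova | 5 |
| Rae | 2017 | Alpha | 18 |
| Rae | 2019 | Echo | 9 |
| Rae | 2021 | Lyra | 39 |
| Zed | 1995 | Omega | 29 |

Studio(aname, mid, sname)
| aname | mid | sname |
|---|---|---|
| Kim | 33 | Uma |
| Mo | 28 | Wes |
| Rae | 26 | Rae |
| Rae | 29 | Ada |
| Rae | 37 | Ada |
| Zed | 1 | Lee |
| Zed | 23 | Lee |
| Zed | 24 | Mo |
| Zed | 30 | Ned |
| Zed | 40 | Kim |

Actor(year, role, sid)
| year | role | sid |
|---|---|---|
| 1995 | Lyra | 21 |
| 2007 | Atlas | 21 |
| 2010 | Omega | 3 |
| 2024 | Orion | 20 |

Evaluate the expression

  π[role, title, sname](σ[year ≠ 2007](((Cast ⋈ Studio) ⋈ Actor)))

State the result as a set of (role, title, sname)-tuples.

Natural join on aname: {(Rae, 2007, Nova, 5, 26, Rae), (Rae, 2007, Nova, 5, 29, Ada), (Rae, 2007, Nova, 5, 37, Ada), (Rae, 2017, Alpha, 18, 26, Rae), (Rae, 2017, Alpha, 18, 29, Ada), (Rae, 2017, Alpha, 18, 37, Ada), (Rae, 2019, Echo, 9, 26, Rae), (Rae, 2019, Echo, 9, 29, Ada), (Rae, 2019, Echo, 9, 37, Ada), (Rae, 2021, Lyra, 39, 26, Rae), (Rae, 2021, Lyra, 39, 29, Ada), (Rae, 2021, Lyra, 39, 37, Ada), (Zed, 1995, Omega, 29, 1, Lee), (Zed, 1995, Omega, 29, 23, Lee), (Zed, 1995, Omega, 29, 24, Mo), (Zed, 1995, Omega, 29, 30, Ned), (Zed, 1995, Omega, 29, 40, Kim)}
Natural join on year: {(Rae, 2007, Nova, 5, 26, Rae, Atlas, 21), (Rae, 2007, Nova, 5, 29, Ada, Atlas, 21), (Rae, 2007, Nova, 5, 37, Ada, Atlas, 21), (Zed, 1995, Omega, 29, 1, Lee, Lyra, 21), (Zed, 1995, Omega, 29, 23, Lee, Lyra, 21), (Zed, 1995, Omega, 29, 24, Mo, Lyra, 21), (Zed, 1995, Omega, 29, 30, Ned, Lyra, 21), (Zed, 1995, Omega, 29, 40, Kim, Lyra, 21)}
Selection year ≠ 2007: {(Zed, 1995, Omega, 29, 1, Lee, Lyra, 21), (Zed, 1995, Omega, 29, 23, Lee, Lyra, 21), (Zed, 1995, Omega, 29, 24, Mo, Lyra, 21), (Zed, 1995, Omega, 29, 30, Ned, Lyra, 21), (Zed, 1995, Omega, 29, 40, Kim, Lyra, 21)}
Projecting to role, title, sname (1 duplicate(s) eliminated): {(Lyra, Omega, Kim), (Lyra, Omega, Lee), (Lyra, Omega, Mo), (Lyra, Omega, Ned)}

{(Lyra, Omega, Kim), (Lyra, Omega, Lee), (Lyra, Omega, Mo), (Lyra, Omega, Ned)}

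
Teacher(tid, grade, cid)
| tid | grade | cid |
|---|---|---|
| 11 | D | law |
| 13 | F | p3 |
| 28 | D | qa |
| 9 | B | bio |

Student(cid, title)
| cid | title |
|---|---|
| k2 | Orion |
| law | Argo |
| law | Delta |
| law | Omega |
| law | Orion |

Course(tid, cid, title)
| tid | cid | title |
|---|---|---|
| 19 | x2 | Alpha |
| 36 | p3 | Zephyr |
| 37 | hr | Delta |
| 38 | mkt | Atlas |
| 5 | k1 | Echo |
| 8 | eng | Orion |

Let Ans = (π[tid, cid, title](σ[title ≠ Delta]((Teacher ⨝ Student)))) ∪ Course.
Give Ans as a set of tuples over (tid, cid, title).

Teacher ⋈ Student (natural join on cid): {(11, D, law, Argo), (11, D, law, Delta), (11, D, law, Omega), (11, D, law, Orion)}
Selection title ≠ Delta: {(11, D, law, Argo), (11, D, law, Omega), (11, D, law, Orion)}
π_{tid, cid, title} gives {(11, law, Argo), (11, law, Omega), (11, law, Orion)}.
Union: {(11, law, Argo), (11, law, Omega), (11, law, Orion)} with {(19, x2, Alpha), (36, p3, Zephyr), (37, hr, Delta), (38, mkt, Atlas), (5, k1, Echo), (8, eng, Orion)} → {(11, law, Argo), (11, law, Omega), (11, law, Orion), (19, x2, Alpha), (36, p3, Zephyr), (37, hr, Delta), (38, mkt, Atlas), (5, k1, Echo), (8, eng, Orion)}

{(11, law, Argo), (11, law, Omega), (11, law, Orion), (19, x2, Alpha), (36, p3, Zephyr), (37, hr, Delta), (38, mkt, Atlas), (5, k1, Echo), (8, eng, Orion)}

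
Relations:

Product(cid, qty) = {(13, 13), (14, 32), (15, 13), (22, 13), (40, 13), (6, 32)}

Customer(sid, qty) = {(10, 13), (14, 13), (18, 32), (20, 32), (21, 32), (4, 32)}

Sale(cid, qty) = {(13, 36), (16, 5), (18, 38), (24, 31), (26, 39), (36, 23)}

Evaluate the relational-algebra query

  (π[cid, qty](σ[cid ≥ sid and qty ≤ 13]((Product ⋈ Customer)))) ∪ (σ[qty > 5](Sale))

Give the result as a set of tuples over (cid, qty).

{(13, 13), (13, 36), (15, 13), (18, 38), (22, 13), (24, 31), (26, 39), (36, 23), (40, 13)}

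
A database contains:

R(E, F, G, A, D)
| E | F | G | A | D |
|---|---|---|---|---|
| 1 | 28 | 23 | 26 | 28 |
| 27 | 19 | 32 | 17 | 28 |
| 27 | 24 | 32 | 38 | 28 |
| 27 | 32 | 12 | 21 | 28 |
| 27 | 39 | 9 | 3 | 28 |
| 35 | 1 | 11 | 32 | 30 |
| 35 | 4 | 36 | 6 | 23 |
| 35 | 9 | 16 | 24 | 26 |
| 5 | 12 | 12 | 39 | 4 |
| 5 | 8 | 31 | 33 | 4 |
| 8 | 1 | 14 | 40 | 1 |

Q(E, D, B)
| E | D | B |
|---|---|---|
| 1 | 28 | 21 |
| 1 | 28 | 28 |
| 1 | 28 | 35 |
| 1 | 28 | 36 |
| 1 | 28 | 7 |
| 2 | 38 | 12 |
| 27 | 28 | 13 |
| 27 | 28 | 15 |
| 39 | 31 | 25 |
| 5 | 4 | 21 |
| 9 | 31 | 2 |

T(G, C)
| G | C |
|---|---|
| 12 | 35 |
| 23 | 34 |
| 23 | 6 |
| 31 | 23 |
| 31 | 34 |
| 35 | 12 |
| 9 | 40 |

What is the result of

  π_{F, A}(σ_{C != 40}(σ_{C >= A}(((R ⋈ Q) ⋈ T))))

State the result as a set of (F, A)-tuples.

{(28, 26), (32, 21), (8, 33)}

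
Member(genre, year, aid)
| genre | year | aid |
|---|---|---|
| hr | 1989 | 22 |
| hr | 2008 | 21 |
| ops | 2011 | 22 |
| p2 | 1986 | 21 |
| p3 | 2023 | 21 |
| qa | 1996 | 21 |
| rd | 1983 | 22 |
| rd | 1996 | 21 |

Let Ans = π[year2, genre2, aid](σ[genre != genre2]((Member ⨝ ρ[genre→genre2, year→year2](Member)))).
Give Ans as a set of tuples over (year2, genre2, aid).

{(1983, rd, 22), (1986, p2, 21), (1989, hr, 22), (1996, qa, 21), (1996, rd, 21), (2008, hr, 21), (2011, ops, 22), (2023, p3, 21)}

ρ[genre→genre2, year→year2]: schema becomes (genre2, year2, aid); tuples unchanged.
Joining Member and ρ[genre→genre2, year→year2](Member) on aid yields {(hr, 1989, 22, hr, 1989), (hr, 1989, 22, ops, 2011), (hr, 1989, 22, rd, 1983), (hr, 2008, 21, hr, 2008), (hr, 2008, 21, p2, 1986), (hr, 2008, 21, p3, 2023), (hr, 2008, 21, qa, 1996), (hr, 2008, 21, rd, 1996), (ops, 2011, 22, hr, 1989), (ops, 2011, 22, ops, 2011), (ops, 2011, 22, rd, 1983), (p2, 1986, 21, hr, 2008), (p2, 1986, 21, p2, 1986), (p2, 1986, 21, p3, 2023), (p2, 1986, 21, qa, 1996), (p2, 1986, 21, rd, 1996), (p3, 2023, 21, hr, 2008), (p3, 2023, 21, p2, 1986), (p3, 2023, 21, p3, 2023), (p3, 2023, 21, qa, 1996), (p3, 2023, 21, rd, 1996), (qa, 1996, 21, hr, 2008), (qa, 1996, 21, p2, 1986), (qa, 1996, 21, p3, 2023), (qa, 1996, 21, qa, 1996), (qa, 1996, 21, rd, 1996), (rd, 1983, 22, hr, 1989), (rd, 1983, 22, ops, 2011), (rd, 1983, 22, rd, 1983), (rd, 1996, 21, hr, 2008), (rd, 1996, 21, p2, 1986), (rd, 1996, 21, p3, 2023), (rd, 1996, 21, qa, 1996), (rd, 1996, 21, rd, 1996)}.
Apply σ_{genre != genre2}; surviving tuples: {(hr, 1989, 22, ops, 2011), (hr, 1989, 22, rd, 1983), (hr, 2008, 21, p2, 1986), (hr, 2008, 21, p3, 2023), (hr, 2008, 21, qa, 1996), (hr, 2008, 21, rd, 1996), (ops, 2011, 22, hr, 1989), (ops, 2011, 22, rd, 1983), (p2, 1986, 21, hr, 2008), (p2, 1986, 21, p3, 2023), (p2, 1986, 21, qa, 1996), (p2, 1986, 21, rd, 1996), (p3, 2023, 21, hr, 2008), (p3, 2023, 21, p2, 1986), (p3, 2023, 21, qa, 1996), (p3, 2023, 21, rd, 1996), (qa, 1996, 21, hr, 2008), (qa, 1996, 21, p2, 1986), (qa, 1996, 21, p3, 2023), (qa, 1996, 21, rd, 1996), (rd, 1983, 22, hr, 1989), (rd, 1983, 22, ops, 2011), (rd, 1996, 21, hr, 2008), (rd, 1996, 21, p2, 1986), (rd, 1996, 21, p3, 2023), (rd, 1996, 21, qa, 1996)}
Projecting to year2, genre2, aid (18 duplicate(s) eliminated): {(1983, rd, 22), (1986, p2, 21), (1989, hr, 22), (1996, qa, 21), (1996, rd, 21), (2008, hr, 21), (2011, ops, 22), (2023, p3, 21)}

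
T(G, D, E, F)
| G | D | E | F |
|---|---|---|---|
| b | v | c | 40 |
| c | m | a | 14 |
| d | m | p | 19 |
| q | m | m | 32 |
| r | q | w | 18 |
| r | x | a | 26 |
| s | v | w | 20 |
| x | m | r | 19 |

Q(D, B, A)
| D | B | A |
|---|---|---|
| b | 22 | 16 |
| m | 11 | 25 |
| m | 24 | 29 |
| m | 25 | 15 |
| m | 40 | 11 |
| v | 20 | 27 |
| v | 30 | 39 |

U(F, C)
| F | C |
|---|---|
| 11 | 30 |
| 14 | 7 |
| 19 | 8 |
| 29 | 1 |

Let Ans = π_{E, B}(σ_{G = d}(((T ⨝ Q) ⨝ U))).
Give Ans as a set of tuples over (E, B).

Joining T and Q on D yields {(b, v, c, 40, 20, 27), (b, v, c, 40, 30, 39), (c, m, a, 14, 11, 25), (c, m, a, 14, 24, 29), (c, m, a, 14, 25, 15), (c, m, a, 14, 40, 11), (d, m, p, 19, 11, 25), (d, m, p, 19, 24, 29), (d, m, p, 19, 25, 15), (d, m, p, 19, 40, 11), (q, m, m, 32, 11, 25), (q, m, m, 32, 24, 29), (q, m, m, 32, 25, 15), (q, m, m, 32, 40, 11), (s, v, w, 20, 20, 27), (s, v, w, 20, 30, 39), (x, m, r, 19, 11, 25), (x, m, r, 19, 24, 29), (x, m, r, 19, 25, 15), (x, m, r, 19, 40, 11)}.
Joining (T ⨝ Q) and U on F yields {(c, m, a, 14, 11, 25, 7), (c, m, a, 14, 24, 29, 7), (c, m, a, 14, 25, 15, 7), (c, m, a, 14, 40, 11, 7), (d, m, p, 19, 11, 25, 8), (d, m, p, 19, 24, 29, 8), (d, m, p, 19, 25, 15, 8), (d, m, p, 19, 40, 11, 8), (x, m, r, 19, 11, 25, 8), (x, m, r, 19, 24, 29, 8), (x, m, r, 19, 25, 15, 8), (x, m, r, 19, 40, 11, 8)}.
Selection G = d: {(d, m, p, 19, 11, 25, 8), (d, m, p, 19, 24, 29, 8), (d, m, p, 19, 25, 15, 8), (d, m, p, 19, 40, 11, 8)}
π_{E, B} gives {(p, 11), (p, 24), (p, 25), (p, 40)}.

{(p, 11), (p, 24), (p, 25), (p, 40)}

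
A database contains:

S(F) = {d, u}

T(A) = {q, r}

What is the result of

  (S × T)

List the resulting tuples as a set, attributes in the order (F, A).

{(d, q), (d, r), (u, q), (u, r)}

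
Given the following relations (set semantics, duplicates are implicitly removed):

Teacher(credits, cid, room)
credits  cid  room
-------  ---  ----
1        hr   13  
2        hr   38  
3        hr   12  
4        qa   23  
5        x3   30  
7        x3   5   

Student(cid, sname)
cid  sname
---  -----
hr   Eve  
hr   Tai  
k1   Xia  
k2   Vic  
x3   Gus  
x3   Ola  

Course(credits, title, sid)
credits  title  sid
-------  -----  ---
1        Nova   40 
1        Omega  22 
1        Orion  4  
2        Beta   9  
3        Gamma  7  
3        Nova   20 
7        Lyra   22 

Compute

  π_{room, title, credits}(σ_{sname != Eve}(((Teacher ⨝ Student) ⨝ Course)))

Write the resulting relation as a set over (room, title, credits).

{(12, Gamma, 3), (12, Nova, 3), (13, Nova, 1), (13, Omega, 1), (13, Orion, 1), (38, Beta, 2), (5, Lyra, 7)}

Natural join on cid: {(1, hr, 13, Eve), (1, hr, 13, Tai), (2, hr, 38, Eve), (2, hr, 38, Tai), (3, hr, 12, Eve), (3, hr, 12, Tai), (5, x3, 30, Gus), (5, x3, 30, Ola), (7, x3, 5, Gus), (7, x3, 5, Ola)}
Natural join on credits: {(1, hr, 13, Eve, Nova, 40), (1, hr, 13, Eve, Omega, 22), (1, hr, 13, Eve, Orion, 4), (1, hr, 13, Tai, Nova, 40), (1, hr, 13, Tai, Omega, 22), (1, hr, 13, Tai, Orion, 4), (2, hr, 38, Eve, Beta, 9), (2, hr, 38, Tai, Beta, 9), (3, hr, 12, Eve, Gamma, 7), (3, hr, 12, Eve, Nova, 20), (3, hr, 12, Tai, Gamma, 7), (3, hr, 12, Tai, Nova, 20), (7, x3, 5, Gus, Lyra, 22), (7, x3, 5, Ola, Lyra, 22)}
Apply σ_{sname != Eve}; surviving tuples: {(1, hr, 13, Tai, Nova, 40), (1, hr, 13, Tai, Omega, 22), (1, hr, 13, Tai, Orion, 4), (2, hr, 38, Tai, Beta, 9), (3, hr, 12, Tai, Gamma, 7), (3, hr, 12, Tai, Nova, 20), (7, x3, 5, Gus, Lyra, 22), (7, x3, 5, Ola, Lyra, 22)}
Projecting to room, title, credits (1 duplicate(s) eliminated): {(12, Gamma, 3), (12, Nova, 3), (13, Nova, 1), (13, Omega, 1), (13, Orion, 1), (38, Beta, 2), (5, Lyra, 7)}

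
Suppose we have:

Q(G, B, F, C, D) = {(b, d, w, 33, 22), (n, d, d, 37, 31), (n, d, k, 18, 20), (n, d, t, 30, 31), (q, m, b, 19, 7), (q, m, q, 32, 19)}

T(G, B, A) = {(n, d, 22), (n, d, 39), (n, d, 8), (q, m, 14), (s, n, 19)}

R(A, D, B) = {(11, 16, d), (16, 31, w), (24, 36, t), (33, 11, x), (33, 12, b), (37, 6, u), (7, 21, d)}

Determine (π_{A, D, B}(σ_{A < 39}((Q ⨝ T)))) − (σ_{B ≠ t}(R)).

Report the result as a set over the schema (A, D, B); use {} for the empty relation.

Joining Q and T on G, B yields {(n, d, d, 37, 31, 22), (n, d, d, 37, 31, 39), (n, d, d, 37, 31, 8), (n, d, k, 18, 20, 22), (n, d, k, 18, 20, 39), (n, d, k, 18, 20, 8), (n, d, t, 30, 31, 22), (n, d, t, 30, 31, 39), (n, d, t, 30, 31, 8), (q, m, b, 19, 7, 14), (q, m, q, 32, 19, 14)}.
Filtering on A < 39 leaves {(n, d, d, 37, 31, 22), (n, d, d, 37, 31, 8), (n, d, k, 18, 20, 22), (n, d, k, 18, 20, 8), (n, d, t, 30, 31, 22), (n, d, t, 30, 31, 8), (q, m, b, 19, 7, 14), (q, m, q, 32, 19, 14)}.
Keep only column(s) A, D, B (2 duplicate(s) eliminated): {(14, 19, m), (14, 7, m), (22, 20, d), (22, 31, d), (8, 20, d), (8, 31, d)}
Filtering on B ≠ t leaves {(11, 16, d), (16, 31, w), (33, 11, x), (33, 12, b), (37, 6, u), (7, 21, d)}.
Taking the difference: {(14, 19, m), (14, 7, m), (22, 20, d), (22, 31, d), (8, 20, d), (8, 31, d)}

{(14, 19, m), (14, 7, m), (22, 20, d), (22, 31, d), (8, 20, d), (8, 31, d)}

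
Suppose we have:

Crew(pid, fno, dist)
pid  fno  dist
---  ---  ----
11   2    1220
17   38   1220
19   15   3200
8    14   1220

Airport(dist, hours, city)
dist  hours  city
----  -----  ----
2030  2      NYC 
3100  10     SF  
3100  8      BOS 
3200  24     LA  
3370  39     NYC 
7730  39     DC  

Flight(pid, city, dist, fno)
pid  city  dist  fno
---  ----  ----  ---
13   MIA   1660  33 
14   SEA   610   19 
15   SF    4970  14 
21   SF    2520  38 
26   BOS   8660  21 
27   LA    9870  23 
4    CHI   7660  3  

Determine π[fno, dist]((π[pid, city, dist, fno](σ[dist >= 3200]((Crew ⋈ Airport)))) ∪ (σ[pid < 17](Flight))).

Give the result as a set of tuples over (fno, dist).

Natural join on dist: {(19, 15, 3200, 24, LA)}
Apply σ_{dist >= 3200}; surviving tuples: {(19, 15, 3200, 24, LA)}
π_{pid, city, dist, fno} gives {(19, LA, 3200, 15)}.
Apply σ_{pid < 17}; surviving tuples: {(13, MIA, 1660, 33), (14, SEA, 610, 19), (15, SF, 4970, 14), (4, CHI, 7660, 3)}
Taking the union: {(13, MIA, 1660, 33), (14, SEA, 610, 19), (15, SF, 4970, 14), (19, LA, 3200, 15), (4, CHI, 7660, 3)}
π_{fno, dist} gives {(14, 4970), (15, 3200), (19, 610), (3, 7660), (33, 1660)}.

{(14, 4970), (15, 3200), (19, 610), (3, 7660), (33, 1660)}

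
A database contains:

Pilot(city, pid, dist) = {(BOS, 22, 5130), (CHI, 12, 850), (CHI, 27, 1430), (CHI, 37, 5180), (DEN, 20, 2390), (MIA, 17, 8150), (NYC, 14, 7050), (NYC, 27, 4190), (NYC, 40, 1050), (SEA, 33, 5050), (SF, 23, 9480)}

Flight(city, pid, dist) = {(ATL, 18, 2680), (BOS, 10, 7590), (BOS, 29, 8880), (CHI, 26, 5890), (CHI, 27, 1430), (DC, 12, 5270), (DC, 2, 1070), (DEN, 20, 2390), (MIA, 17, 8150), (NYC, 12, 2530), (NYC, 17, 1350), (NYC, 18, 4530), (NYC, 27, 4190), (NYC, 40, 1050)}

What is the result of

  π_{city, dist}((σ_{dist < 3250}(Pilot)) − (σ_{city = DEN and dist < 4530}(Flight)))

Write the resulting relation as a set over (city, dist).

{(CHI, 1430), (CHI, 850), (NYC, 1050)}

Apply σ_{dist < 3250}; surviving tuples: {(CHI, 12, 850), (CHI, 27, 1430), (DEN, 20, 2390), (NYC, 40, 1050)}
Apply σ_{city = DEN and dist < 4530}; surviving tuples: {(DEN, 20, 2390)}
Set difference of the two operands is {(CHI, 12, 850), (CHI, 27, 1430), (NYC, 40, 1050)}.
π[city, dist]: project onto (city, dist) → {(CHI, 1430), (CHI, 850), (NYC, 1050)}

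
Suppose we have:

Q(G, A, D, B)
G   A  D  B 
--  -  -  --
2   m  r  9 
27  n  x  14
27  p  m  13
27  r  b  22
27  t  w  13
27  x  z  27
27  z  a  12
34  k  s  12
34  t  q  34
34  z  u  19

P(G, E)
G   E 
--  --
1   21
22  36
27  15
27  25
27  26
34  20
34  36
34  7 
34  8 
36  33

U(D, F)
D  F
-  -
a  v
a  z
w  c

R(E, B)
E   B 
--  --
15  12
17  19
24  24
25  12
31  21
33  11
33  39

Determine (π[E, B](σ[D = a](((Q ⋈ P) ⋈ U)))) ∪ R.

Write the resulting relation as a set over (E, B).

{(15, 12), (17, 19), (24, 24), (25, 12), (26, 12), (31, 21), (33, 11), (33, 39)}

Natural join on G: {(27, n, x, 14, 15), (27, n, x, 14, 25), (27, n, x, 14, 26), (27, p, m, 13, 15), (27, p, m, 13, 25), (27, p, m, 13, 26), (27, r, b, 22, 15), (27, r, b, 22, 25), (27, r, b, 22, 26), (27, t, w, 13, 15), (27, t, w, 13, 25), (27, t, w, 13, 26), (27, x, z, 27, 15), (27, x, z, 27, 25), (27, x, z, 27, 26), (27, z, a, 12, 15), (27, z, a, 12, 25), (27, z, a, 12, 26), (34, k, s, 12, 20), (34, k, s, 12, 36), (34, k, s, 12, 7), (34, k, s, 12, 8), (34, t, q, 34, 20), (34, t, q, 34, 36), (34, t, q, 34, 7), (34, t, q, 34, 8), (34, z, u, 19, 20), (34, z, u, 19, 36), (34, z, u, 19, 7), (34, z, u, 19, 8)}
Natural join on D: {(27, t, w, 13, 15, c), (27, t, w, 13, 25, c), (27, t, w, 13, 26, c), (27, z, a, 12, 15, v), (27, z, a, 12, 15, z), (27, z, a, 12, 25, v), (27, z, a, 12, 25, z), (27, z, a, 12, 26, v), (27, z, a, 12, 26, z)}
Filtering on D = a leaves {(27, z, a, 12, 15, v), (27, z, a, 12, 15, z), (27, z, a, 12, 25, v), (27, z, a, 12, 25, z), (27, z, a, 12, 26, v), (27, z, a, 12, 26, z)}.
π[E, B]: project onto (E, B) (3 duplicate(s) eliminated) → {(15, 12), (25, 12), (26, 12)}
Set union of the two operands is {(15, 12), (17, 19), (24, 24), (25, 12), (26, 12), (31, 21), (33, 11), (33, 39)}.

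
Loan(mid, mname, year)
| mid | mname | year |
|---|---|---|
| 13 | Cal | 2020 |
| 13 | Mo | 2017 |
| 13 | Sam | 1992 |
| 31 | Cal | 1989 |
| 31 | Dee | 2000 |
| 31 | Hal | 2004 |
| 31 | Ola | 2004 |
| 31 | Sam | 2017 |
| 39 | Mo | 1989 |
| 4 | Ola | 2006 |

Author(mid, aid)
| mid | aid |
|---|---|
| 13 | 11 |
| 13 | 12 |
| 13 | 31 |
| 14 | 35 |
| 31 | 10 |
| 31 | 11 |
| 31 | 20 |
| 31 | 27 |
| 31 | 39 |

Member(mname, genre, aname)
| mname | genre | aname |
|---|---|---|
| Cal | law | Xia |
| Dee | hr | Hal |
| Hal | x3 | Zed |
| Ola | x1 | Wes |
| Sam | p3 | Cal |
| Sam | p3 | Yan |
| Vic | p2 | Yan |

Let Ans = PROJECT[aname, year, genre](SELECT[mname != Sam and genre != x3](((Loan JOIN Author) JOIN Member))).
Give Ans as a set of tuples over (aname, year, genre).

Joining Loan and Author on mid yields {(13, Cal, 2020, 11), (13, Cal, 2020, 12), (13, Cal, 2020, 31), (13, Mo, 2017, 11), (13, Mo, 2017, 12), (13, Mo, 2017, 31), (13, Sam, 1992, 11), (13, Sam, 1992, 12), (13, Sam, 1992, 31), (31, Cal, 1989, 10), (31, Cal, 1989, 11), (31, Cal, 1989, 20), (31, Cal, 1989, 27), (31, Cal, 1989, 39), (31, Dee, 2000, 10), (31, Dee, 2000, 11), (31, Dee, 2000, 20), (31, Dee, 2000, 27), (31, Dee, 2000, 39), (31, Hal, 2004, 10), (31, Hal, 2004, 11), (31, Hal, 2004, 20), (31, Hal, 2004, 27), (31, Hal, 2004, 39), (31, Ola, 2004, 10), (31, Ola, 2004, 11), (31, Ola, 2004, 20), (31, Ola, 2004, 27), (31, Ola, 2004, 39), (31, Sam, 2017, 10), (31, Sam, 2017, 11), (31, Sam, 2017, 20), (31, Sam, 2017, 27), (31, Sam, 2017, 39)}.
Joining (Loan JOIN Author) and Member on mname yields {(13, Cal, 2020, 11, law, Xia), (13, Cal, 2020, 12, law, Xia), (13, Cal, 2020, 31, law, Xia), (13, Sam, 1992, 11, p3, Cal), (13, Sam, 1992, 11, p3, Yan), (13, Sam, 1992, 12, p3, Cal), (13, Sam, 1992, 12, p3, Yan), (13, Sam, 1992, 31, p3, Cal), (13, Sam, 1992, 31, p3, Yan), (31, Cal, 1989, 10, law, Xia), (31, Cal, 1989, 11, law, Xia), (31, Cal, 1989, 20, law, Xia), (31, Cal, 1989, 27, law, Xia), (31, Cal, 1989, 39, law, Xia), (31, Dee, 2000, 10, hr, Hal), (31, Dee, 2000, 11, hr, Hal), (31, Dee, 2000, 20, hr, Hal), (31, Dee, 2000, 27, hr, Hal), (31, Dee, 2000, 39, hr, Hal), (31, Hal, 2004, 10, x3, Zed), (31, Hal, 2004, 11, x3, Zed), (31, Hal, 2004, 20, x3, Zed), (31, Hal, 2004, 27, x3, Zed), (31, Hal, 2004, 39, x3, Zed), (31, Ola, 2004, 10, x1, Wes), (31, Ola, 2004, 11, x1, Wes), (31, Ola, 2004, 20, x1, Wes), (31, Ola, 2004, 27, x1, Wes), (31, Ola, 2004, 39, x1, Wes), (31, Sam, 2017, 10, p3, Cal), (31, Sam, 2017, 10, p3, Yan), (31, Sam, 2017, 11, p3, Cal), (31, Sam, 2017, 11, p3, Yan), (31, Sam, 2017, 20, p3, Cal), (31, Sam, 2017, 20, p3, Yan), (31, Sam, 2017, 27, p3, Cal), (31, Sam, 2017, 27, p3, Yan), (31, Sam, 2017, 39, p3, Cal), (31, Sam, 2017, 39, p3, Yan)}.
Apply σ_{mname != Sam and genre != x3}; surviving tuples: {(13, Cal, 2020, 11, law, Xia), (13, Cal, 2020, 12, law, Xia), (13, Cal, 2020, 31, law, Xia), (31, Cal, 1989, 10, law, Xia), (31, Cal, 1989, 11, law, Xia), (31, Cal, 1989, 20, law, Xia), (31, Cal, 1989, 27, law, Xia), (31, Cal, 1989, 39, law, Xia), (31, Dee, 2000, 10, hr, Hal), (31, Dee, 2000, 11, hr, Hal), (31, Dee, 2000, 20, hr, Hal), (31, Dee, 2000, 27, hr, Hal), (31, Dee, 2000, 39, hr, Hal), (31, Ola, 2004, 10, x1, Wes), (31, Ola, 2004, 11, x1, Wes), (31, Ola, 2004, 20, x1, Wes), (31, Ola, 2004, 27, x1, Wes), (31, Ola, 2004, 39, x1, Wes)}
π_{aname, year, genre} gives {(Hal, 2000, hr), (Wes, 2004, x1), (Xia, 1989, law), (Xia, 2020, law)} (14 duplicate(s) eliminated).

{(Hal, 2000, hr), (Wes, 2004, x1), (Xia, 1989, law), (Xia, 2020, law)}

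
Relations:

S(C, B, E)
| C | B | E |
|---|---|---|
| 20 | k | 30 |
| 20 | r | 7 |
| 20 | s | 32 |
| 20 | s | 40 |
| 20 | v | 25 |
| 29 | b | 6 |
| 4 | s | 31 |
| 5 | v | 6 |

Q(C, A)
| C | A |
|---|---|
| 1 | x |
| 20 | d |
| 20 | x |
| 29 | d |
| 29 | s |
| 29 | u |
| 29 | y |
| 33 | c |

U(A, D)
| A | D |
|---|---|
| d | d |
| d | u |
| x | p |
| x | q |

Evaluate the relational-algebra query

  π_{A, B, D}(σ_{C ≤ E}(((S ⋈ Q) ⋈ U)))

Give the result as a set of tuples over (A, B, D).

{(d, k, d), (d, k, u), (d, s, d), (d, s, u), (d, v, d), (d, v, u), (x, k, p), (x, k, q), (x, s, p), (x, s, q), (x, v, p), (x, v, q)}

S ⋈ Q (natural join on C): {(20, k, 30, d), (20, k, 30, x), (20, r, 7, d), (20, r, 7, x), (20, s, 32, d), (20, s, 32, x), (20, s, 40, d), (20, s, 40, x), (20, v, 25, d), (20, v, 25, x), (29, b, 6, d), (29, b, 6, s), (29, b, 6, u), (29, b, 6, y)}
(S ⋈ Q) ⋈ U (natural join on A): {(20, k, 30, d, d), (20, k, 30, d, u), (20, k, 30, x, p), (20, k, 30, x, q), (20, r, 7, d, d), (20, r, 7, d, u), (20, r, 7, x, p), (20, r, 7, x, q), (20, s, 32, d, d), (20, s, 32, d, u), (20, s, 32, x, p), (20, s, 32, x, q), (20, s, 40, d, d), (20, s, 40, d, u), (20, s, 40, x, p), (20, s, 40, x, q), (20, v, 25, d, d), (20, v, 25, d, u), (20, v, 25, x, p), (20, v, 25, x, q), (29, b, 6, d, d), (29, b, 6, d, u)}
σ[C ≤ E]: keep tuples satisfying C ≤ E → {(20, k, 30, d, d), (20, k, 30, d, u), (20, k, 30, x, p), (20, k, 30, x, q), (20, s, 32, d, d), (20, s, 32, d, u), (20, s, 32, x, p), (20, s, 32, x, q), (20, s, 40, d, d), (20, s, 40, d, u), (20, s, 40, x, p), (20, s, 40, x, q), (20, v, 25, d, d), (20, v, 25, d, u), (20, v, 25, x, p), (20, v, 25, x, q)}
π[A, B, D]: project onto (A, B, D) (4 duplicate(s) eliminated) → {(d, k, d), (d, k, u), (d, s, d), (d, s, u), (d, v, d), (d, v, u), (x, k, p), (x, k, q), (x, s, p), (x, s, q), (x, v, p), (x, v, q)}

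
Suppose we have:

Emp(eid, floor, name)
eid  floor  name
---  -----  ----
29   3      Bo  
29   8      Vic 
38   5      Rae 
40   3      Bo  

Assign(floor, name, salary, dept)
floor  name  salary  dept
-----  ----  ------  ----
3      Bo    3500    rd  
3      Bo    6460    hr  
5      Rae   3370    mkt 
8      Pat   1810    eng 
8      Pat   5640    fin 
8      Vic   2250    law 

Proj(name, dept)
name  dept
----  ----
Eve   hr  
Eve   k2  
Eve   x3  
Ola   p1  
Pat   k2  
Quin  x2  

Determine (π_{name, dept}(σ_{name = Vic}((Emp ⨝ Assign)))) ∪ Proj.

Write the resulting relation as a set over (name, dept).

Joining Emp and Assign on floor, name yields {(29, 3, Bo, 3500, rd), (29, 3, Bo, 6460, hr), (29, 8, Vic, 2250, law), (38, 5, Rae, 3370, mkt), (40, 3, Bo, 3500, rd), (40, 3, Bo, 6460, hr)}.
Selection name = Vic: {(29, 8, Vic, 2250, law)}
Keep only column(s) name, dept: {(Vic, law)}
Taking the union: {(Eve, hr), (Eve, k2), (Eve, x3), (Ola, p1), (Pat, k2), (Quin, x2), (Vic, law)}

{(Eve, hr), (Eve, k2), (Eve, x3), (Ola, p1), (Pat, k2), (Quin, x2), (Vic, law)}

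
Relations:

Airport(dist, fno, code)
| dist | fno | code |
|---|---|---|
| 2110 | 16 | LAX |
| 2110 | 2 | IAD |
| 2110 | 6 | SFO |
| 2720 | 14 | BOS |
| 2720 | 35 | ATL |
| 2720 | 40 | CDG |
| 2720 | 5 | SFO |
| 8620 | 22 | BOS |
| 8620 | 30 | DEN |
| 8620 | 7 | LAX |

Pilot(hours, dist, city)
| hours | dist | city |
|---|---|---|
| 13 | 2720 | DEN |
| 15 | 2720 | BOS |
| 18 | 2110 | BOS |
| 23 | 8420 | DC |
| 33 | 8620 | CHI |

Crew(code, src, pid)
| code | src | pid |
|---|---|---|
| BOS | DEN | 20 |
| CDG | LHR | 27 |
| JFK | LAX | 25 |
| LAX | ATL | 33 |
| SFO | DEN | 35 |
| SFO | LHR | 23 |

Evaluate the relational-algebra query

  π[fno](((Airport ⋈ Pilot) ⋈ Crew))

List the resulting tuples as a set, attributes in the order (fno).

Natural join on dist: {(2110, 16, LAX, 18, BOS), (2110, 2, IAD, 18, BOS), (2110, 6, SFO, 18, BOS), (2720, 14, BOS, 13, DEN), (2720, 14, BOS, 15, BOS), (2720, 35, ATL, 13, DEN), (2720, 35, ATL, 15, BOS), (2720, 40, CDG, 13, DEN), (2720, 40, CDG, 15, BOS), (2720, 5, SFO, 13, DEN), (2720, 5, SFO, 15, BOS), (8620, 22, BOS, 33, CHI), (8620, 30, DEN, 33, CHI), (8620, 7, LAX, 33, CHI)}
Natural join on code: {(2110, 16, LAX, 18, BOS, ATL, 33), (2110, 6, SFO, 18, BOS, DEN, 35), (2110, 6, SFO, 18, BOS, LHR, 23), (2720, 14, BOS, 13, DEN, DEN, 20), (2720, 14, BOS, 15, BOS, DEN, 20), (2720, 40, CDG, 13, DEN, LHR, 27), (2720, 40, CDG, 15, BOS, LHR, 27), (2720, 5, SFO, 13, DEN, DEN, 35), (2720, 5, SFO, 13, DEN, LHR, 23), (2720, 5, SFO, 15, BOS, DEN, 35), (2720, 5, SFO, 15, BOS, LHR, 23), (8620, 22, BOS, 33, CHI, DEN, 20), (8620, 7, LAX, 33, CHI, ATL, 33)}
π_{fno} gives {14, 16, 22, 40, 5, 6, 7} (6 duplicate(s) eliminated).

{14, 16, 22, 40, 5, 6, 7}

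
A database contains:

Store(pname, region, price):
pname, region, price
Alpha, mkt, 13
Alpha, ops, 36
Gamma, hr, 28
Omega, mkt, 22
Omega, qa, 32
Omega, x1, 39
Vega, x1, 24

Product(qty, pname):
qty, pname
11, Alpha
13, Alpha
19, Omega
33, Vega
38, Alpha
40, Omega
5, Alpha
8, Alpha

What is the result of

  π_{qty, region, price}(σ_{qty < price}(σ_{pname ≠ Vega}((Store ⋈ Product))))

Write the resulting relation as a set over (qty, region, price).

Store ⋈ Product (natural join on pname): {(Alpha, mkt, 13, 11), (Alpha, mkt, 13, 13), (Alpha, mkt, 13, 38), (Alpha, mkt, 13, 5), (Alpha, mkt, 13, 8), (Alpha, ops, 36, 11), (Alpha, ops, 36, 13), (Alpha, ops, 36, 38), (Alpha, ops, 36, 5), (Alpha, ops, 36, 8), (Omega, mkt, 22, 19), (Omega, mkt, 22, 40), (Omega, qa, 32, 19), (Omega, qa, 32, 40), (Omega, x1, 39, 19), (Omega, x1, 39, 40), (Vega, x1, 24, 33)}
Apply σ_{pname ≠ Vega}; surviving tuples: {(Alpha, mkt, 13, 11), (Alpha, mkt, 13, 13), (Alpha, mkt, 13, 38), (Alpha, mkt, 13, 5), (Alpha, mkt, 13, 8), (Alpha, ops, 36, 11), (Alpha, ops, 36, 13), (Alpha, ops, 36, 38), (Alpha, ops, 36, 5), (Alpha, ops, 36, 8), (Omega, mkt, 22, 19), (Omega, mkt, 22, 40), (Omega, qa, 32, 19), (Omega, qa, 32, 40), (Omega, x1, 39, 19), (Omega, x1, 39, 40)}
Apply σ_{qty < price}; surviving tuples: {(Alpha, mkt, 13, 11), (Alpha, mkt, 13, 5), (Alpha, mkt, 13, 8), (Alpha, ops, 36, 11), (Alpha, ops, 36, 13), (Alpha, ops, 36, 5), (Alpha, ops, 36, 8), (Omega, mkt, 22, 19), (Omega, qa, 32, 19), (Omega, x1, 39, 19)}
Keep only column(s) qty, region, price: {(11, mkt, 13), (11, ops, 36), (13, ops, 36), (19, mkt, 22), (19, qa, 32), (19, x1, 39), (5, mkt, 13), (5, ops, 36), (8, mkt, 13), (8, ops, 36)}

{(11, mkt, 13), (11, ops, 36), (13, ops, 36), (19, mkt, 22), (19, qa, 32), (19, x1, 39), (5, mkt, 13), (5, ops, 36), (8, mkt, 13), (8, ops, 36)}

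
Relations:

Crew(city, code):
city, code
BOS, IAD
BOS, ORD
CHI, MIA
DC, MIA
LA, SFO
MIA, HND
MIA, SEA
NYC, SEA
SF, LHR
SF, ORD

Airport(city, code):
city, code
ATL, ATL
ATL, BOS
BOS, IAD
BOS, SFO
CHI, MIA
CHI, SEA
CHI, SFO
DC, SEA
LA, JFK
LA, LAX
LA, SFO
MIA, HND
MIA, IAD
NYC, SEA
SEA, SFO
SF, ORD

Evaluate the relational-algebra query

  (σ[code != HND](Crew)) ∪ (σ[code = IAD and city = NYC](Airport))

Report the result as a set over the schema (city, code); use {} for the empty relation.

Selection code != HND: {(BOS, IAD), (BOS, ORD), (CHI, MIA), (DC, MIA), (LA, SFO), (MIA, SEA), (NYC, SEA), (SF, LHR), (SF, ORD)}
Selection code = IAD and city = NYC: {}
Union: {(BOS, IAD), (BOS, ORD), (CHI, MIA), (DC, MIA), (LA, SFO), (MIA, SEA), (NYC, SEA), (SF, LHR), (SF, ORD)} with {} → {(BOS, IAD), (BOS, ORD), (CHI, MIA), (DC, MIA), (LA, SFO), (MIA, SEA), (NYC, SEA), (SF, LHR), (SF, ORD)}

{(BOS, IAD), (BOS, ORD), (CHI, MIA), (DC, MIA), (LA, SFO), (MIA, SEA), (NYC, SEA), (SF, LHR), (SF, ORD)}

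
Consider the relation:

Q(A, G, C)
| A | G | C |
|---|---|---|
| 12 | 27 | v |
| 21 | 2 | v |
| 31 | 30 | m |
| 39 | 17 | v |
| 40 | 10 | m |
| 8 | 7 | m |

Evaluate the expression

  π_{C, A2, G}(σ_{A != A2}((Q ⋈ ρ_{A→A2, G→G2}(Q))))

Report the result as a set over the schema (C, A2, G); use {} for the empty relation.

{(m, 31, 10), (m, 31, 7), (m, 40, 30), (m, 40, 7), (m, 8, 10), (m, 8, 30), (v, 12, 17), (v, 12, 2), (v, 21, 17), (v, 21, 27), (v, 39, 2), (v, 39, 27)}

ρ[A→A2, G→G2]: schema becomes (A2, G2, C); tuples unchanged.
Natural join on C: {(12, 27, v, 12, 27), (12, 27, v, 21, 2), (12, 27, v, 39, 17), (21, 2, v, 12, 27), (21, 2, v, 21, 2), (21, 2, v, 39, 17), (31, 30, m, 31, 30), (31, 30, m, 40, 10), (31, 30, m, 8, 7), (39, 17, v, 12, 27), (39, 17, v, 21, 2), (39, 17, v, 39, 17), (40, 10, m, 31, 30), (40, 10, m, 40, 10), (40, 10, m, 8, 7), (8, 7, m, 31, 30), (8, 7, m, 40, 10), (8, 7, m, 8, 7)}
Apply σ_{A != A2}; surviving tuples: {(12, 27, v, 21, 2), (12, 27, v, 39, 17), (21, 2, v, 12, 27), (21, 2, v, 39, 17), (31, 30, m, 40, 10), (31, 30, m, 8, 7), (39, 17, v, 12, 27), (39, 17, v, 21, 2), (40, 10, m, 31, 30), (40, 10, m, 8, 7), (8, 7, m, 31, 30), (8, 7, m, 40, 10)}
π_{C, A2, G} gives {(m, 31, 10), (m, 31, 7), (m, 40, 30), (m, 40, 7), (m, 8, 10), (m, 8, 30), (v, 12, 17), (v, 12, 2), (v, 21, 17), (v, 21, 27), (v, 39, 2), (v, 39, 27)}.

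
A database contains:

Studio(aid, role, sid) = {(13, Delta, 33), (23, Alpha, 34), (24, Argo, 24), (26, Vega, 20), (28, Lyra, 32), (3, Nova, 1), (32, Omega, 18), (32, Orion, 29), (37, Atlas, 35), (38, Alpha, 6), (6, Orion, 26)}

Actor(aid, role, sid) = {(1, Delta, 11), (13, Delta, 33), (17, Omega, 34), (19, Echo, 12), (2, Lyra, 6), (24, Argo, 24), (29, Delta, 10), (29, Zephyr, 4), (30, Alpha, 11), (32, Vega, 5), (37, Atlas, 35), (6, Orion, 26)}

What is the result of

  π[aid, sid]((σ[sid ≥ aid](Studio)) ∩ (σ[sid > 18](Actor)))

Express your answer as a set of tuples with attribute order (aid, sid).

{(13, 33), (24, 24), (6, 26)}

Apply σ_{sid ≥ aid}; surviving tuples: {(13, Delta, 33), (23, Alpha, 34), (24, Argo, 24), (28, Lyra, 32), (6, Orion, 26)}
Apply σ_{sid > 18}; surviving tuples: {(13, Delta, 33), (17, Omega, 34), (24, Argo, 24), (37, Atlas, 35), (6, Orion, 26)}
Set intersection of the two operands is {(13, Delta, 33), (24, Argo, 24), (6, Orion, 26)}.
Keep only column(s) aid, sid: {(13, 33), (24, 24), (6, 26)}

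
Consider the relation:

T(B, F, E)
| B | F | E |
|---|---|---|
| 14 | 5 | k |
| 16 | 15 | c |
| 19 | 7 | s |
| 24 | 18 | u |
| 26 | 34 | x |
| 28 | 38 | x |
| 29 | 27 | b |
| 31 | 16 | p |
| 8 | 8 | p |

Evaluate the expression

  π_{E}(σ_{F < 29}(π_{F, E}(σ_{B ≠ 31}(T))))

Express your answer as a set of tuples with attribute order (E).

Filtering on B ≠ 31 leaves {(14, 5, k), (16, 15, c), (19, 7, s), (24, 18, u), (26, 34, x), (28, 38, x), (29, 27, b), (8, 8, p)}.
π[F, E]: project onto (F, E) → {(15, c), (18, u), (27, b), (34, x), (38, x), (5, k), (7, s), (8, p)}
Filtering on F < 29 leaves {(15, c), (18, u), (27, b), (5, k), (7, s), (8, p)}.
π[E]: project onto (E) → {b, c, k, p, s, u}

{b, c, k, p, s, u}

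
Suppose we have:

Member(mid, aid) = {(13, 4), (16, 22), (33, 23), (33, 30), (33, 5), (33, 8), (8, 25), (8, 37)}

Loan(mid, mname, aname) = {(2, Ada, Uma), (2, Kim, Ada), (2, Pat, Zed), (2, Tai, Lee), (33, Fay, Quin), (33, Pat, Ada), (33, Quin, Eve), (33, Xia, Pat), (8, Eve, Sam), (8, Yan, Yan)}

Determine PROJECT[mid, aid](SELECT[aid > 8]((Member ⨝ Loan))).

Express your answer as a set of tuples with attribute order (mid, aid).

{(33, 23), (33, 30), (8, 25), (8, 37)}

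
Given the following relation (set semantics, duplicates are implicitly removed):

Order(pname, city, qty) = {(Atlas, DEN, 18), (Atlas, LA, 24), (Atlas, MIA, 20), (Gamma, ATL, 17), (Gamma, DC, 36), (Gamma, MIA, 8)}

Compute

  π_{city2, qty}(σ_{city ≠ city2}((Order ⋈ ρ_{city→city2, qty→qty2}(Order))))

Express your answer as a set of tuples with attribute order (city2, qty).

{(ATL, 36), (ATL, 8), (DC, 17), (DC, 8), (DEN, 20), (DEN, 24), (LA, 18), (LA, 20), (MIA, 17), (MIA, 18), (MIA, 24), (MIA, 36)}

ρ[city→city2, qty→qty2]: schema becomes (pname, city2, qty2); tuples unchanged.
Natural join on pname: {(Atlas, DEN, 18, DEN, 18), (Atlas, DEN, 18, LA, 24), (Atlas, DEN, 18, MIA, 20), (Atlas, LA, 24, DEN, 18), (Atlas, LA, 24, LA, 24), (Atlas, LA, 24, MIA, 20), (Atlas, MIA, 20, DEN, 18), (Atlas, MIA, 20, LA, 24), (Atlas, MIA, 20, MIA, 20), (Gamma, ATL, 17, ATL, 17), (Gamma, ATL, 17, DC, 36), (Gamma, ATL, 17, MIA, 8), (Gamma, DC, 36, ATL, 17), (Gamma, DC, 36, DC, 36), (Gamma, DC, 36, MIA, 8), (Gamma, MIA, 8, ATL, 17), (Gamma, MIA, 8, DC, 36), (Gamma, MIA, 8, MIA, 8)}
σ[city ≠ city2]: keep tuples satisfying city ≠ city2 → {(Atlas, DEN, 18, LA, 24), (Atlas, DEN, 18, MIA, 20), (Atlas, LA, 24, DEN, 18), (Atlas, LA, 24, MIA, 20), (Atlas, MIA, 20, DEN, 18), (Atlas, MIA, 20, LA, 24), (Gamma, ATL, 17, DC, 36), (Gamma, ATL, 17, MIA, 8), (Gamma, DC, 36, ATL, 17), (Gamma, DC, 36, MIA, 8), (Gamma, MIA, 8, ATL, 17), (Gamma, MIA, 8, DC, 36)}
π[city2, qty]: project onto (city2, qty) → {(ATL, 36), (ATL, 8), (DC, 17), (DC, 8), (DEN, 20), (DEN, 24), (LA, 18), (LA, 20), (MIA, 17), (MIA, 18), (MIA, 24), (MIA, 36)}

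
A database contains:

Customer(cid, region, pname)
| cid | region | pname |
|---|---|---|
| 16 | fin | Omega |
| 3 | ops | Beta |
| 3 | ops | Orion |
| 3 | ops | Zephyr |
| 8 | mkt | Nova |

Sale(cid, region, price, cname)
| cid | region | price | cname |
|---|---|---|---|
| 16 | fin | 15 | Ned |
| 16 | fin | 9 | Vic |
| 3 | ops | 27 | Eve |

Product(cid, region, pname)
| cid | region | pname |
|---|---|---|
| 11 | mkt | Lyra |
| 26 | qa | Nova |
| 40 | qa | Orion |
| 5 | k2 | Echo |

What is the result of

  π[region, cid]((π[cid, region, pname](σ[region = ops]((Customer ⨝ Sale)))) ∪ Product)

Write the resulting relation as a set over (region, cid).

{(k2, 5), (mkt, 11), (ops, 3), (qa, 26), (qa, 40)}

Customer ⋈ Sale (natural join on cid, region): {(16, fin, Omega, 15, Ned), (16, fin, Omega, 9, Vic), (3, ops, Beta, 27, Eve), (3, ops, Orion, 27, Eve), (3, ops, Zephyr, 27, Eve)}
Selection region = ops: {(3, ops, Beta, 27, Eve), (3, ops, Orion, 27, Eve), (3, ops, Zephyr, 27, Eve)}
π[cid, region, pname]: project onto (cid, region, pname) → {(3, ops, Beta), (3, ops, Orion), (3, ops, Zephyr)}
Taking the union: {(11, mkt, Lyra), (26, qa, Nova), (3, ops, Beta), (3, ops, Orion), (3, ops, Zephyr), (40, qa, Orion), (5, k2, Echo)}
π[region, cid]: project onto (region, cid) (2 duplicate(s) eliminated) → {(k2, 5), (mkt, 11), (ops, 3), (qa, 26), (qa, 40)}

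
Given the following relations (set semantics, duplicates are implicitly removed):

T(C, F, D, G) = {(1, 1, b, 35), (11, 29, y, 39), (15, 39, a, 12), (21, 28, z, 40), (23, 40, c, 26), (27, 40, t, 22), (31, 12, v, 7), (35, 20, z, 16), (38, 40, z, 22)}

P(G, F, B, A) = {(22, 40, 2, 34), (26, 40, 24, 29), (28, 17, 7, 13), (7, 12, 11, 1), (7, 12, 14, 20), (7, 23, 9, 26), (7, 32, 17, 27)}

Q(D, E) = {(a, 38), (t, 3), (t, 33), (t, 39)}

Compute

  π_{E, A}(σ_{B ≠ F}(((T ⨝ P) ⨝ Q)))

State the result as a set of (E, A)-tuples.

{(3, 34), (33, 34), (39, 34)}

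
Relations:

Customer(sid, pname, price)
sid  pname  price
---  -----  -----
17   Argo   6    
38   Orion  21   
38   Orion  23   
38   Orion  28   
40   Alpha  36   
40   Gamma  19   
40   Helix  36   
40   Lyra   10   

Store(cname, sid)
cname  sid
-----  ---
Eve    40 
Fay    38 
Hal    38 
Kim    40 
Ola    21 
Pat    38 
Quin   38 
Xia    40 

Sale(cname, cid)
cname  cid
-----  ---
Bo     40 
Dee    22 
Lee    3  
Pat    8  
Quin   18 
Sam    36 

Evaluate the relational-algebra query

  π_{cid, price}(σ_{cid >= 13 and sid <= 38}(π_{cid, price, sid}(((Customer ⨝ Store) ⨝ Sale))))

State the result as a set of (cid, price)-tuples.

{(18, 21), (18, 23), (18, 28)}

Customer ⋈ Store (natural join on sid): {(38, Orion, 21, Fay), (38, Orion, 21, Hal), (38, Orion, 21, Pat), (38, Orion, 21, Quin), (38, Orion, 23, Fay), (38, Orion, 23, Hal), (38, Orion, 23, Pat), (38, Orion, 23, Quin), (38, Orion, 28, Fay), (38, Orion, 28, Hal), (38, Orion, 28, Pat), (38, Orion, 28, Quin), (40, Alpha, 36, Eve), (40, Alpha, 36, Kim), (40, Alpha, 36, Xia), (40, Gamma, 19, Eve), (40, Gamma, 19, Kim), (40, Gamma, 19, Xia), (40, Helix, 36, Eve), (40, Helix, 36, Kim), (40, Helix, 36, Xia), (40, Lyra, 10, Eve), (40, Lyra, 10, Kim), (40, Lyra, 10, Xia)}
(Customer ⨝ Store) ⋈ Sale (natural join on cname): {(38, Orion, 21, Pat, 8), (38, Orion, 21, Quin, 18), (38, Orion, 23, Pat, 8), (38, Orion, 23, Quin, 18), (38, Orion, 28, Pat, 8), (38, Orion, 28, Quin, 18)}
Projecting to cid, price, sid: {(18, 21, 38), (18, 23, 38), (18, 28, 38), (8, 21, 38), (8, 23, 38), (8, 28, 38)}
Selection cid >= 13 and sid <= 38: {(18, 21, 38), (18, 23, 38), (18, 28, 38)}
Projecting to cid, price: {(18, 21), (18, 23), (18, 28)}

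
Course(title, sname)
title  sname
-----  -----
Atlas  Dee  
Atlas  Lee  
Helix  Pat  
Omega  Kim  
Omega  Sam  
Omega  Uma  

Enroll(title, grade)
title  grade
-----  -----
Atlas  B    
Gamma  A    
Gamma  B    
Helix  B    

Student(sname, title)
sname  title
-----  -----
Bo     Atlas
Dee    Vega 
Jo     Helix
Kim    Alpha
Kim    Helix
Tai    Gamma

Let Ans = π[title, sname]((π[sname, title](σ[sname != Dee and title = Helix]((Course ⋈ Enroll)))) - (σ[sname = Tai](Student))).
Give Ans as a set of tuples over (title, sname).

Joining Course and Enroll on title yields {(Atlas, Dee, B), (Atlas, Lee, B), (Helix, Pat, B)}.
Selection sname != Dee and title = Helix: {(Helix, Pat, B)}
π_{sname, title} gives {(Pat, Helix)}.
Selection sname = Tai: {(Tai, Gamma)}
Difference: {(Pat, Helix)} with {(Tai, Gamma)} → {(Pat, Helix)}
π_{title, sname} gives {(Helix, Pat)}.

{(Helix, Pat)}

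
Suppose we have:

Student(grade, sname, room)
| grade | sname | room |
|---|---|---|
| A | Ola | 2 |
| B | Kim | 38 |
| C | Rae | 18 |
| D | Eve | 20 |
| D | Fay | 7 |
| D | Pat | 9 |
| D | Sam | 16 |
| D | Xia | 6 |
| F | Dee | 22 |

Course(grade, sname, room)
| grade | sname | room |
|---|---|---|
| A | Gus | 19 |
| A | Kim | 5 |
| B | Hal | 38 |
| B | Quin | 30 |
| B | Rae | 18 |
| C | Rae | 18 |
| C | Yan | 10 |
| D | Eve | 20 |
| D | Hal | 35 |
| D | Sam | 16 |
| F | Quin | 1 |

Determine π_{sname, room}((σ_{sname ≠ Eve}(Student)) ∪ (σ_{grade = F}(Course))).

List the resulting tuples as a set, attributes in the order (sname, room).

Selection sname ≠ Eve: {(A, Ola, 2), (B, Kim, 38), (C, Rae, 18), (D, Fay, 7), (D, Pat, 9), (D, Sam, 16), (D, Xia, 6), (F, Dee, 22)}
Selection grade = F: {(F, Quin, 1)}
Taking the union: {(A, Ola, 2), (B, Kim, 38), (C, Rae, 18), (D, Fay, 7), (D, Pat, 9), (D, Sam, 16), (D, Xia, 6), (F, Dee, 22), (F, Quin, 1)}
π_{sname, room} gives {(Dee, 22), (Fay, 7), (Kim, 38), (Ola, 2), (Pat, 9), (Quin, 1), (Rae, 18), (Sam, 16), (Xia, 6)}.

{(Dee, 22), (Fay, 7), (Kim, 38), (Ola, 2), (Pat, 9), (Quin, 1), (Rae, 18), (Sam, 16), (Xia, 6)}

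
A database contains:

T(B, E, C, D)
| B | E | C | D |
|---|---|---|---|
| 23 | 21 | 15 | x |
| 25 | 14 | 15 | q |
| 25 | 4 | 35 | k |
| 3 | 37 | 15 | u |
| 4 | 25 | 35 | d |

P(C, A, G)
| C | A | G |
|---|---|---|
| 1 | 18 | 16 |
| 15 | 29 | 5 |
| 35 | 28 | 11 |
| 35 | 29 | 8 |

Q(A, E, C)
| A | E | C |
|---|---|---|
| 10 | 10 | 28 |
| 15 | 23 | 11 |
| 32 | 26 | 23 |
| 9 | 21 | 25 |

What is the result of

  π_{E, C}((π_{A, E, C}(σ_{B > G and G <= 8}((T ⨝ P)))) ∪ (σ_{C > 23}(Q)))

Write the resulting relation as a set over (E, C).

Joining T and P on C yields {(23, 21, 15, x, 29, 5), (25, 14, 15, q, 29, 5), (25, 4, 35, k, 28, 11), (25, 4, 35, k, 29, 8), (3, 37, 15, u, 29, 5), (4, 25, 35, d, 28, 11), (4, 25, 35, d, 29, 8)}.
Filtering on B > G and G <= 8 leaves {(23, 21, 15, x, 29, 5), (25, 14, 15, q, 29, 5), (25, 4, 35, k, 29, 8)}.
π[A, E, C]: project onto (A, E, C) → {(29, 14, 15), (29, 21, 15), (29, 4, 35)}
Filtering on C > 23 leaves {(10, 10, 28), (9, 21, 25)}.
Taking the union: {(10, 10, 28), (29, 14, 15), (29, 21, 15), (29, 4, 35), (9, 21, 25)}
π[E, C]: project onto (E, C) → {(10, 28), (14, 15), (21, 15), (21, 25), (4, 35)}

{(10, 28), (14, 15), (21, 15), (21, 25), (4, 35)}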